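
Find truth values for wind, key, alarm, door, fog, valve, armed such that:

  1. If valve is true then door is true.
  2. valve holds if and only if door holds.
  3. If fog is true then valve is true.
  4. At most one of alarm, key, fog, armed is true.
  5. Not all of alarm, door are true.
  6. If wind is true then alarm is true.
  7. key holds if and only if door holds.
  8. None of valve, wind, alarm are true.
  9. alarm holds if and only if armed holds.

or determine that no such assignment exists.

wind=F, key=F, alarm=F, door=F, fog=F, valve=F, armed=F

  (1) valve=F ⇒ door: vacuous ✓
  (2) valve=F, door=F — same ✓
  (3) fog=F ⇒ valve: vacuous ✓
  (4) {alarm, key, fog, armed}: 0 true — at most one ✓
  (5) {alarm, door}: 0/2 true — not all ✓
  (6) wind=F ⇒ alarm: vacuous ✓
  (7) key=F, door=F — same ✓
  (8) {valve, wind, alarm}: 0 true — none ✓
  (9) alarm=F, armed=F — same ✓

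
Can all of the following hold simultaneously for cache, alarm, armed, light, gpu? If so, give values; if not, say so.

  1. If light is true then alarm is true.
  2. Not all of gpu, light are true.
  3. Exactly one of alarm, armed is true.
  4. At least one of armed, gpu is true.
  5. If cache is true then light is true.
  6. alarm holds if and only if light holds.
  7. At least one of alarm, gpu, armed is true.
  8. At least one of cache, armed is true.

cache: False; alarm: False; armed: True; light: False; gpu: False

  (1) light=F ⇒ alarm: vacuous ✓
  (2) {gpu, light}: 0/2 true — not all ✓
  (3) {alarm, armed}: 1 true — exactly one ✓
  (4) {armed, gpu}: 1 true — at least one ✓
  (5) cache=F ⇒ light: vacuous ✓
  (6) alarm=F, light=F — same ✓
  (7) {alarm, gpu, armed}: 1 true — at least one ✓
  (8) {cache, armed}: 1 true — at least one ✓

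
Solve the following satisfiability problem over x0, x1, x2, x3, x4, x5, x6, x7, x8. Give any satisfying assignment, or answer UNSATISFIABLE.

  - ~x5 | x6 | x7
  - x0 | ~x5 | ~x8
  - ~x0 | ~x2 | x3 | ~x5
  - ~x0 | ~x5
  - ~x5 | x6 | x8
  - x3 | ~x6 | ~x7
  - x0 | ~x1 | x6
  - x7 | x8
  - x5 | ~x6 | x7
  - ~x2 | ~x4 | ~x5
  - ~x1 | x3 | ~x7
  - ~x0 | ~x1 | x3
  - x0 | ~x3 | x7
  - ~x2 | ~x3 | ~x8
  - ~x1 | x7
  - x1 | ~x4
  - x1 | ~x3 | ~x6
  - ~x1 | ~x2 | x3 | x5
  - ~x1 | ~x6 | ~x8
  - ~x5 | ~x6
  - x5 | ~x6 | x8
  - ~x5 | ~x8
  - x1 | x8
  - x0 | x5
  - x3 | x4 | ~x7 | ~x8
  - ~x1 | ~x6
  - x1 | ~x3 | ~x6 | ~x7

Try x0 = False:
  (x0 | x5) forces x5 = True.
  (x0 | ~x5 | ~x8) forces x8 = False.
  (~x5 | x6 | x8) forces x6 = True.
  clause (~x5 | ~x6) is falsified — backtrack.
So x0 = True.
  then (~x0 | ~x5) forces x5 = False.
Set x1 = True.
  then (~x0 | ~x1 | x3) forces x3 = True.
  then (~x1 | x7) forces x7 = True.
  then (~x1 | ~x6) forces x6 = False.
Set x2 = False.
Set x4 = True.
Set x8 = True.
All clauses satisfied.

x0 = True; x1 = True; x2 = False; x3 = True; x4 = True; x5 = False; x6 = False; x7 = True; x8 = True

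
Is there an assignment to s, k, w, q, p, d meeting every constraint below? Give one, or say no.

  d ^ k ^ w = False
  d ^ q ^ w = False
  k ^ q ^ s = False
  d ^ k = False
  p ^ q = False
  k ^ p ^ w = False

s = False, k = True, w = False, q = True, p = True, d = True

d ^ k ^ w = T ^ T ^ F = False ✓
d ^ q ^ w = T ^ T ^ F = False ✓
k ^ q ^ s = T ^ T ^ F = False ✓
d ^ k = T ^ T = False ✓
p ^ q = T ^ T = False ✓
k ^ p ^ w = T ^ T ^ F = False ✓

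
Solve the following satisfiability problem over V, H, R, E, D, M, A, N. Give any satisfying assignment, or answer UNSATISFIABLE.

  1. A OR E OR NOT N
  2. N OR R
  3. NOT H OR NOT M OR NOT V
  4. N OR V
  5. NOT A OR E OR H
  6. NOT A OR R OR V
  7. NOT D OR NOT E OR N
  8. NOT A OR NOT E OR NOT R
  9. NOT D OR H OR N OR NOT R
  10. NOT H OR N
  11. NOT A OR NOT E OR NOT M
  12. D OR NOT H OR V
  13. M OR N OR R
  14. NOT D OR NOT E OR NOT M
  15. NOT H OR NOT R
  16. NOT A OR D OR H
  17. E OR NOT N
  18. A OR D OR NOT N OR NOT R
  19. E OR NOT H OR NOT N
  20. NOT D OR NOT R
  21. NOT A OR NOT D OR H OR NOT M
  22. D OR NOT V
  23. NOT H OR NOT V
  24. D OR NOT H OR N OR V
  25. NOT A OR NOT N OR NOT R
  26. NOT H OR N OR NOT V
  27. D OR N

Set V = True.
  then (D OR NOT V) forces D = True.
  then (NOT H OR NOT V) forces H = False.
  then (NOT D OR NOT R) forces R = False.
  then (N OR R) forces N = True.
  then (E OR NOT N) forces E = True.
  then (NOT D OR NOT E OR NOT M) forces M = False.
Set A = False.
All clauses satisfied.

V = True, H = False, R = False, E = True, D = True, M = False, A = False, N = True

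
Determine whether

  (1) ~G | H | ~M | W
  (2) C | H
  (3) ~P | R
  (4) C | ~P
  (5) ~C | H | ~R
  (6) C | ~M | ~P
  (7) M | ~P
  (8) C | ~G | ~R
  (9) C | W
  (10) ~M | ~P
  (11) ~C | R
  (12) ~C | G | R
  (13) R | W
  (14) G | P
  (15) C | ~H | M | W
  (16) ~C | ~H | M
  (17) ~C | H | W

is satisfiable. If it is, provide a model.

Set G = True.
Set W = False.
  then (C | W) forces C = True.
  then (~C | R) forces R = True.
  then (~C | H | W) forces H = True.
  then (~C | ~H | M) forces M = True.
  then (~M | ~P) forces P = False.
All clauses satisfied.

G = True; W = False; M = True; H = True; P = False; C = True; R = True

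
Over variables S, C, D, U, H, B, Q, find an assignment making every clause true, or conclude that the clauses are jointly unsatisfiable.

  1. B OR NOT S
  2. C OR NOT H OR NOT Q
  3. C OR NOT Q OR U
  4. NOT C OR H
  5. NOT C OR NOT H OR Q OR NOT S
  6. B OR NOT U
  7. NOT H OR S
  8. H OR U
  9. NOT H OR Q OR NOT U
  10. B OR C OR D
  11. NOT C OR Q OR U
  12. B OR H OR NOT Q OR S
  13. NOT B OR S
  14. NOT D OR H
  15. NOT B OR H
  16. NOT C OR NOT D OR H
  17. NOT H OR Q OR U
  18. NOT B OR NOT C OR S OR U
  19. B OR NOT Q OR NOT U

S: True, C: True, D: True, U: True, H: True, B: True, Q: True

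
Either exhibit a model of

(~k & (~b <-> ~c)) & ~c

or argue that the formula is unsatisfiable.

k = False, c = False, b = False

  ~k & (~b <-> ~c) = True
    ~k = True
    ~b <-> ~c = True
      ~b = True
      ~c = True
  ~c = True
Both conjuncts True, so the formula holds.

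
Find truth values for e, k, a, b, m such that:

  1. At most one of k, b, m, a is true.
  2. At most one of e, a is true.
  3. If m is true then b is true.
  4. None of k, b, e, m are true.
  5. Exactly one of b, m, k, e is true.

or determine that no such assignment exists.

The formula is unsatisfiable.

Case m = True:
  Constraint (4) is violated (m=T) — contradiction.
Case m = False:
  (4) forces k = False.
  (4) forces b = False.
  (4) forces e = False.
  Constraint (5) is violated (b=F, m=F, k=F, e=F) — contradiction.
Both cases fail — unsatisfiable.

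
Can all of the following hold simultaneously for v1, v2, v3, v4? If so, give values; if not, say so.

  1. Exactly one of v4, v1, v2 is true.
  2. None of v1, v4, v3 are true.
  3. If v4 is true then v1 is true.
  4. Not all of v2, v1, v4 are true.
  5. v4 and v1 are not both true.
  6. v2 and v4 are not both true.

v1 = False, v2 = True, v3 = False, v4 = False

  (1) {v4, v1, v2}: 1 true — exactly one ✓
  (2) {v1, v4, v3}: 0 true — none ✓
  (3) v4=F ⇒ v1: vacuous ✓
  (4) {v2, v1, v4}: 1/3 true — not all ✓
  (5) v4=F, v1=F — not both ✓
  (6) v2=T, v4=F — not both ✓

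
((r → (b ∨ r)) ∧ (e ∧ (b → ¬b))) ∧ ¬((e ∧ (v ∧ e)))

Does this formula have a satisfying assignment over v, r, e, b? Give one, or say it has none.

v=F, r=T, e=T, b=F

  (r → (b ∨ r)) ∧ (e ∧ (b → ¬b)) = True
    r → (b ∨ r) = True
      b ∨ r = True
    e ∧ (b → ¬b) = True
      b → ¬b = True
        ¬b = True
  ¬((e ∧ (v ∧ e))) = True
    e ∧ (v ∧ e) = False
      v ∧ e = False
Both conjuncts True, so the formula holds.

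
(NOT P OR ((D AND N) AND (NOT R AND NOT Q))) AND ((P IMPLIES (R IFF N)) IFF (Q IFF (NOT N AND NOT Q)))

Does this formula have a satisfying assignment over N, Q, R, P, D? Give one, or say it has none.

N: True, Q: False, R: True, P: False, D: False

  NOT P OR ((D AND N) AND (NOT R AND NOT Q)) = True
    NOT P = True
    (D AND N) AND (NOT R AND NOT Q) = False
      D AND N = False
      NOT R AND NOT Q = False
        NOT R = False
        NOT Q = True
  (P IMPLIES (R IFF N)) IFF (Q IFF (NOT N AND NOT Q)) = True
    P IMPLIES (R IFF N) = True
      R IFF N = True
    Q IFF (NOT N AND NOT Q) = True
      NOT N AND NOT Q = False
        NOT N = False
        NOT Q = True
Both conjuncts True, so the formula holds.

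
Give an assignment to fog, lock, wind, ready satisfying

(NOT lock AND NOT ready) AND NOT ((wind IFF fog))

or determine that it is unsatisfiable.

fog = False, lock = False, wind = True, ready = False

  NOT lock AND NOT ready = True
    NOT lock = True
    NOT ready = True
  NOT ((wind IFF fog)) = True
    wind IFF fog = False
Both conjuncts True, so the formula holds.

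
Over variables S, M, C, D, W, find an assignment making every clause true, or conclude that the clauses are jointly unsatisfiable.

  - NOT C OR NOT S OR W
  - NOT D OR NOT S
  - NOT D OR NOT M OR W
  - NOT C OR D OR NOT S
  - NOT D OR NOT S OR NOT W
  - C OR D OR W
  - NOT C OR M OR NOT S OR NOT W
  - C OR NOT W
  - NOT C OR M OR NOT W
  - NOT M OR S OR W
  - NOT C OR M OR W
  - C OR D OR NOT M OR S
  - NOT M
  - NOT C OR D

S = False; M = False; C = False; D = True; W = False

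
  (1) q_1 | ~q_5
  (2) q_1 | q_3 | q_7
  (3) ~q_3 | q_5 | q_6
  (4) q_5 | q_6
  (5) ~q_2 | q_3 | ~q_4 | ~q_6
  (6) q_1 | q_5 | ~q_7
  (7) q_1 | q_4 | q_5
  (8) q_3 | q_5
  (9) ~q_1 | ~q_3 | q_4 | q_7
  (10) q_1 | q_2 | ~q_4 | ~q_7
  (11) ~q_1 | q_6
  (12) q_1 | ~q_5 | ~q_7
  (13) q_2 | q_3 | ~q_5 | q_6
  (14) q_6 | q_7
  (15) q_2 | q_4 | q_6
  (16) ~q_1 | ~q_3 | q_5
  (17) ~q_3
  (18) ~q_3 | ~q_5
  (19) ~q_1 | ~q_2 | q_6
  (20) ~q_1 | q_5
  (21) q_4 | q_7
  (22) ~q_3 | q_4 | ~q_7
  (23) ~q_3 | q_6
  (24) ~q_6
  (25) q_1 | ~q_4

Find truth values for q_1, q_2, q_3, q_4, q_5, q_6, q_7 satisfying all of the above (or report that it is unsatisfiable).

Unsatisfiable — no assignment works.

Case q_6 = True:
  Clause (~q_6) is falsified — contradiction.
Case q_6 = False:
  (q_5 | q_6) forces q_5 = True.
  (q_1 | ~q_5) forces q_1 = True.
  Clause (~q_1 | q_6) is falsified — contradiction.
Both cases fail, so the formula is unsatisfiable.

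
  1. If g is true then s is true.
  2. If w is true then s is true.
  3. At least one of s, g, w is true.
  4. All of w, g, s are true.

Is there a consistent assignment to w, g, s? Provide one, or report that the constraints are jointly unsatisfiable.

w = True, g = True, s = True

  (1) g=T ⇒ s: T ✓
  (2) w=T ⇒ s: T ✓
  (3) {s, g, w}: 3 true — at least one ✓
  (4) {w, g, s}: all 3 true ✓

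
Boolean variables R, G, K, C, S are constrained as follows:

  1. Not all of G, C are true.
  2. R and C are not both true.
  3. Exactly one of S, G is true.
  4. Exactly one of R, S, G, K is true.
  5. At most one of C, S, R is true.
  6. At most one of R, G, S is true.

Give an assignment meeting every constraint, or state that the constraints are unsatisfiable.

R=F, G=T, K=F, C=F, S=F

  (1) {G, C}: 1/2 true — not all ✓
  (2) R=F, C=F — not both ✓
  (3) {S, G}: 1 true — exactly one ✓
  (4) {R, S, G, K}: 1 true — exactly one ✓
  (5) {C, S, R}: 0 true — at most one ✓
  (6) {R, G, S}: 1 true — at most one ✓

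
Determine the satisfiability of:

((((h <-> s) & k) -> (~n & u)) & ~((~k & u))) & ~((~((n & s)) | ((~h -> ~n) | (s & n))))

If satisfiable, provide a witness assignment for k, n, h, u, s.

The conjunct ~((~((n & s)) | ((~h -> ~n) | (s & n)))) is unsatisfiable on its own:
  n=F, h=F, s=F: evaluates to False.
  n=F, h=F, s=T: evaluates to False.
  n=F, h=T, s=F: evaluates to False.
  n=F, h=T, s=T: evaluates to False.
  n=T, h=F, s=F: evaluates to False.
  n=T, h=F, s=T: evaluates to False.
  n=T, h=T, s=F: evaluates to False.
  n=T, h=T, s=T: evaluates to False.
So the whole conjunction is unsatisfiable.

No satisfying assignment exists.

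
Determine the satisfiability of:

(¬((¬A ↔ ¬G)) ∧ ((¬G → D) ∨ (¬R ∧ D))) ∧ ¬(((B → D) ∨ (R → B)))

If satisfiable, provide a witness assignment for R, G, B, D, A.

The conjunct ¬(((B → D) ∨ (R → B))) is unsatisfiable on its own:
  R=F, B=F, D=F: evaluates to False.
  R=F, B=F, D=T: evaluates to False.
  R=F, B=T, D=F: evaluates to False.
  R=F, B=T, D=T: evaluates to False.
  R=T, B=F, D=F: evaluates to False.
  R=T, B=F, D=T: evaluates to False.
  R=T, B=T, D=F: evaluates to False.
  R=T, B=T, D=T: evaluates to False.
So the whole conjunction is unsatisfiable.

No satisfying assignment exists.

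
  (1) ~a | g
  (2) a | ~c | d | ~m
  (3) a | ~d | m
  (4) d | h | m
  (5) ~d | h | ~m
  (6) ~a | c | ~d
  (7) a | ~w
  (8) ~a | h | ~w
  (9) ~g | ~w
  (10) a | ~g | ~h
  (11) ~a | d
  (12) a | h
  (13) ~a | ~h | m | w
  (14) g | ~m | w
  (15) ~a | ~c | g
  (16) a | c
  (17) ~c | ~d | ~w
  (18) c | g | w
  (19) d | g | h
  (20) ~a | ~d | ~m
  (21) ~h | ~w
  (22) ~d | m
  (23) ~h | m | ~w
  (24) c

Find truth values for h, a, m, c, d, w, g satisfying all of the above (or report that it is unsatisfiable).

Unit clause (c) forces c = True.
Set h = True.
  then (~h | ~w) forces w = False.
Try a = True:
  (~a | g) forces g = True.
  (~a | d) forces d = True.
  (~a | ~h | m | w) forces m = True.
  clause (~a | ~d | ~m) is falsified — backtrack.
So a = False.
  then (a | ~g | ~h) forces g = False.
  then (g | ~m | w) forces m = False.
  then (~d | m) forces d = False.
All clauses satisfied.

h: True, a: False, m: False, c: True, d: False, w: False, g: False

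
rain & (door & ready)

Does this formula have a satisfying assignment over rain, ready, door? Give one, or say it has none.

rain = True, ready = True, door = True

  door & ready = True
Both conjuncts True, so the formula holds.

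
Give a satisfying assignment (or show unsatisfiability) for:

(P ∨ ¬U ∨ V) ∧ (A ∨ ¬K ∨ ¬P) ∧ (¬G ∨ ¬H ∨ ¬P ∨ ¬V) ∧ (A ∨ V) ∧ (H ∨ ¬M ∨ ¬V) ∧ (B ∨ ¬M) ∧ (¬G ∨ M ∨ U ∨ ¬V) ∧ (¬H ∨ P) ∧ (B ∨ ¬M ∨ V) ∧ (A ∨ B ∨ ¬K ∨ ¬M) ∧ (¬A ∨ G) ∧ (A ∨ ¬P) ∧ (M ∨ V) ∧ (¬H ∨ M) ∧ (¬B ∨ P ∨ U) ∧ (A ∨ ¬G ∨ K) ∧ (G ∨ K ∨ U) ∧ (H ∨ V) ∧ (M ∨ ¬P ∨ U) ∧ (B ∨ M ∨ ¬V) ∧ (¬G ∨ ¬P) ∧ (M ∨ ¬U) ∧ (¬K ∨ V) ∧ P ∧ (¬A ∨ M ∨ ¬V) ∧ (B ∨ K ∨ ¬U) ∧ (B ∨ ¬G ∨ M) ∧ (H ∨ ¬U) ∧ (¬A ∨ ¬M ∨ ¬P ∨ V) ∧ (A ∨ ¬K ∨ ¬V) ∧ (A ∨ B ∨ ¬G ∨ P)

UNSATISFIABLE

Case P = True:
  (A ∨ ¬P) forces A = True.
  (¬A ∨ G) forces G = True.
  Clause (¬G ∨ ¬P) is falsified — contradiction.
Case P = False:
  Clause (P) is falsified — contradiction.
Both cases fail, so the formula is unsatisfiable.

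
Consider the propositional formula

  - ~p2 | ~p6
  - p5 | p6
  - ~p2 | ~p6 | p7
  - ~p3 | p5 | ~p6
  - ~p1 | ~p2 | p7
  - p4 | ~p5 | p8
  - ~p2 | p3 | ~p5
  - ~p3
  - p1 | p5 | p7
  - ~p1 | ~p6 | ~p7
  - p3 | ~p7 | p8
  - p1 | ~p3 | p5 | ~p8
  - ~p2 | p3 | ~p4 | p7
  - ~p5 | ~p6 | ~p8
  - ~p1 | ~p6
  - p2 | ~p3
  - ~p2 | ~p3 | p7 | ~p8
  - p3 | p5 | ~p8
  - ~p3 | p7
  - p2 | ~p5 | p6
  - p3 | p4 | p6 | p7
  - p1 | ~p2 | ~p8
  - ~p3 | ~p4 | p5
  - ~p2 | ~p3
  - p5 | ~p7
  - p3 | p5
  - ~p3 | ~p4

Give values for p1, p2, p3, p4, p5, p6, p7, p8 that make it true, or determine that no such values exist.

Unit clause (~p3) forces p3 = False.
In (p3 | p5) only p5 is left, so p5 = True.
In (~p2 | p3 | ~p5) only ~p2 is left, so p2 = False.
In (p2 | ~p5 | p6) only p6 is left, so p6 = True.
In (~p5 | ~p6 | ~p8) only ~p8 is left, so p8 = False.
In (~p1 | ~p6) only ~p1 is left, so p1 = False.
In (p4 | ~p5 | p8) only p4 is left, so p4 = True.
In (p3 | ~p7 | p8) only ~p7 is left, so p7 = False.
All clauses satisfied.

p1: False, p2: False, p3: False, p4: True, p5: True, p6: True, p7: False, p8: False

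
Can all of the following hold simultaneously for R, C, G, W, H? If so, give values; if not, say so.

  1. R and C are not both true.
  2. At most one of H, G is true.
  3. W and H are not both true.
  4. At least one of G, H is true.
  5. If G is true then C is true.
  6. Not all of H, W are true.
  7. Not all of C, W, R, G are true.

R = False, C = True, G = True, W = True, H = False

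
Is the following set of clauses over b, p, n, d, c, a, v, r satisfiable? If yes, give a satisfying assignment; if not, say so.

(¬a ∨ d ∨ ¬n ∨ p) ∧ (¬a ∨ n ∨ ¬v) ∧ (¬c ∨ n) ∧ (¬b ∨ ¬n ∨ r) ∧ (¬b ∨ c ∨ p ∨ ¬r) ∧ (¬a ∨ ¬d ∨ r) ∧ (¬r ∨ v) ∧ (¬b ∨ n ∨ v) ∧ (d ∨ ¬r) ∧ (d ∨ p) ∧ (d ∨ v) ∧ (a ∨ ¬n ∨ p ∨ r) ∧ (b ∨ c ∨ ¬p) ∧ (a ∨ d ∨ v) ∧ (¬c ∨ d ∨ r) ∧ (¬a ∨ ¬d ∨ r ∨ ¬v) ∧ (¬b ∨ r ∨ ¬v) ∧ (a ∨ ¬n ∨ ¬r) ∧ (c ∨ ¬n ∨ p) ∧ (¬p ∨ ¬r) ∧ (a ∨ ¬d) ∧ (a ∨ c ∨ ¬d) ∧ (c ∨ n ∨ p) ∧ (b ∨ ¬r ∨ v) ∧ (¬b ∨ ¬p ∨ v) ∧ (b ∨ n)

Set b = False.
  then (b ∨ n) forces n = True.
Try p = True:
  (b ∨ c ∨ ¬p) forces c = True.
  (¬p ∨ ¬r) forces r = False.
  (¬c ∨ d ∨ r) forces d = True.
  (¬a ∨ ¬d ∨ r) forces a = False.
  clause (a ∨ ¬d) is falsified — backtrack.
So p = False.
  then (d ∨ p) forces d = True.
  then (c ∨ ¬n ∨ p) forces c = True.
  then (a ∨ ¬d) forces a = True.
  then (¬a ∨ ¬d ∨ r) forces r = True.
  then (¬r ∨ v) forces v = True.
All clauses satisfied.

b = False; p = False; n = True; d = True; c = True; a = True; v = True; r = True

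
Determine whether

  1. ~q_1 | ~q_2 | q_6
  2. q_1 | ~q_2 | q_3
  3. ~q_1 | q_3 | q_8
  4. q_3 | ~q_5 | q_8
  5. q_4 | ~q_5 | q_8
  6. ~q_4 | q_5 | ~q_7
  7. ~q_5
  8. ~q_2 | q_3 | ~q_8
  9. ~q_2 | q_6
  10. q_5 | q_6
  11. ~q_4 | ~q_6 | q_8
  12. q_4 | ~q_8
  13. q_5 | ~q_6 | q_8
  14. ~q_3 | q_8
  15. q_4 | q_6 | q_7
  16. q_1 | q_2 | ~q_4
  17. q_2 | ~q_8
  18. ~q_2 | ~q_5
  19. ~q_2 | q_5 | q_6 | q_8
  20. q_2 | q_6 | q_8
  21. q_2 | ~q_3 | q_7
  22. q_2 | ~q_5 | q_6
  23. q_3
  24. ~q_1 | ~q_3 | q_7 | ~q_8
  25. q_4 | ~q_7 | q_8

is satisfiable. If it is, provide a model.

Unit clause (~q_5) forces q_5 = False.
In (q_5 | q_6) only q_6 is left, so q_6 = True.
In (q_5 | ~q_6 | q_8) only q_8 is left, so q_8 = True.
In (q_2 | ~q_8) only q_2 is left, so q_2 = True.
Unit clause (q_3) forces q_3 = True.
In (q_4 | ~q_8) only q_4 is left, so q_4 = True.
In (~q_4 | q_5 | ~q_7) only ~q_7 is left, so q_7 = False.
In (~q_1 | ~q_3 | q_7 | ~q_8) only ~q_1 is left, so q_1 = False.
All clauses satisfied.

q_1: False; q_2: True; q_3: True; q_4: True; q_5: False; q_6: True; q_7: False; q_8: True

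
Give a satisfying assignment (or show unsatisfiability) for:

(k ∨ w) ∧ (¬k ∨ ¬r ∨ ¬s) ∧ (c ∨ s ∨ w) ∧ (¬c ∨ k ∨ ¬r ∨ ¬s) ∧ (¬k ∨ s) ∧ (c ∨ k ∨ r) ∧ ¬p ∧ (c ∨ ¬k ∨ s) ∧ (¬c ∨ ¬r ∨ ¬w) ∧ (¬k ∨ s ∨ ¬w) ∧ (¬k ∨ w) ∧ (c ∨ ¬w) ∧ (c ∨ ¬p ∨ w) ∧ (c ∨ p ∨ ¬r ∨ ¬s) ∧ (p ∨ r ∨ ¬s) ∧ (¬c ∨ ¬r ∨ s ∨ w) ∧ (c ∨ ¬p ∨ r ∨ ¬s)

Unit clause (¬p) forces p = False.
Try s = True:
  (p ∨ r ∨ ¬s) forces r = True.
  (¬k ∨ ¬r ∨ ¬s) forces k = False.
  (k ∨ w) forces w = True.
  (¬c ∨ k ∨ ¬r ∨ ¬s) forces c = False.
  clause (c ∨ ¬w) is falsified — backtrack.
So s = False.
  then (¬k ∨ s) forces k = False.
  then (k ∨ w) forces w = True.
  then (c ∨ ¬w) forces c = True.
  then (¬c ∨ ¬r ∨ ¬w) forces r = False.
All clauses satisfied.

s=F; p=F; k=F; w=T; c=T; r=F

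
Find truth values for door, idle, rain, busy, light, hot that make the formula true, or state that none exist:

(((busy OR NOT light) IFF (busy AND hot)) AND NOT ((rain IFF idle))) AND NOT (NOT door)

door: True, idle: True, rain: False, busy: True, light: True, hot: True

  ((busy OR NOT light) IFF (busy AND hot)) AND NOT ((rain IFF idle)) = True
    (busy OR NOT light) IFF (busy AND hot) = True
      busy OR NOT light = True
        NOT light = False
      busy AND hot = True
    NOT ((rain IFF idle)) = True
      rain IFF idle = False
  NOT (NOT door) = True
    NOT door = False
Both conjuncts True, so the formula holds.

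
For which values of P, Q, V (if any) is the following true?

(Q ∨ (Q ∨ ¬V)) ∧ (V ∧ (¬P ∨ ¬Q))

P: False, Q: True, V: True

  Q ∨ (Q ∨ ¬V) = True
    Q ∨ ¬V = True
      ¬V = False
  V ∧ (¬P ∨ ¬Q) = True
    ¬P ∨ ¬Q = True
      ¬P = True
      ¬Q = False
Both conjuncts True, so the formula holds.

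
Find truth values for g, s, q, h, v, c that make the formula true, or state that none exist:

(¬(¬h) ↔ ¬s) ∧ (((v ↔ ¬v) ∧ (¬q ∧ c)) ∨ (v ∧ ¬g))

g = False, s = True, q = False, h = False, v = True, c = False

  ¬(¬h) ↔ ¬s = True
    ¬(¬h) = False
      ¬h = True
    ¬s = False
  ((v ↔ ¬v) ∧ (¬q ∧ c)) ∨ (v ∧ ¬g) = True
    (v ↔ ¬v) ∧ (¬q ∧ c) = False
      v ↔ ¬v = False
        ¬v = False
      ¬q ∧ c = False
        ¬q = True
    v ∧ ¬g = True
      ¬g = True
Both conjuncts True, so the formula holds.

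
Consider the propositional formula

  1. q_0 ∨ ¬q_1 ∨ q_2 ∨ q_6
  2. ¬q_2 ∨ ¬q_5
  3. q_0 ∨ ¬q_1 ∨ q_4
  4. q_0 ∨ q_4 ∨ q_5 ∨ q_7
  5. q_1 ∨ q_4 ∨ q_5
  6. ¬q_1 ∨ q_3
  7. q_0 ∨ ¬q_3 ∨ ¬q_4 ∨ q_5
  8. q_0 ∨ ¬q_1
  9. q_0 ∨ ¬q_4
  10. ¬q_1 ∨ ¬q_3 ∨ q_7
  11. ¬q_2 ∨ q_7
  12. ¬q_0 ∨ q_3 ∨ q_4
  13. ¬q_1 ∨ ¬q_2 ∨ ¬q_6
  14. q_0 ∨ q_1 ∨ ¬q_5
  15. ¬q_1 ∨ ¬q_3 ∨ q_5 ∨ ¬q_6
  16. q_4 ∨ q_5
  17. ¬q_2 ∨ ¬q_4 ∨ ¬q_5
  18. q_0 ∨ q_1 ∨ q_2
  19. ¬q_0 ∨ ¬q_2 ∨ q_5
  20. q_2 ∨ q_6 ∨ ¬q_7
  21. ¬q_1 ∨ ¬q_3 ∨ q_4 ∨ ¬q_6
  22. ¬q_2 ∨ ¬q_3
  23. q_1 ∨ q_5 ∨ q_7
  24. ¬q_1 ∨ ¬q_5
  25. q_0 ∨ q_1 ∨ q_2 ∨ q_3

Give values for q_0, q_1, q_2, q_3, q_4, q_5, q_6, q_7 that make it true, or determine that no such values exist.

Try q_0 = False:
  (q_0 ∨ ¬q_1) forces q_1 = False.
  (q_0 ∨ ¬q_4) forces q_4 = False.
  (q_1 ∨ q_4 ∨ q_5) forces q_5 = True.
  clause (q_0 ∨ q_1 ∨ ¬q_5) is falsified — backtrack.
So q_0 = True.
Set q_1 = False.
Set q_2 = False.
Set q_3 = False.
  then (¬q_0 ∨ q_3 ∨ q_4) forces q_4 = True.
Set q_5 = True.
Set q_6 = True.
Set q_7 = False.
All clauses satisfied.

q_0: True, q_1: False, q_2: False, q_3: False, q_4: True, q_5: True, q_6: True, q_7: False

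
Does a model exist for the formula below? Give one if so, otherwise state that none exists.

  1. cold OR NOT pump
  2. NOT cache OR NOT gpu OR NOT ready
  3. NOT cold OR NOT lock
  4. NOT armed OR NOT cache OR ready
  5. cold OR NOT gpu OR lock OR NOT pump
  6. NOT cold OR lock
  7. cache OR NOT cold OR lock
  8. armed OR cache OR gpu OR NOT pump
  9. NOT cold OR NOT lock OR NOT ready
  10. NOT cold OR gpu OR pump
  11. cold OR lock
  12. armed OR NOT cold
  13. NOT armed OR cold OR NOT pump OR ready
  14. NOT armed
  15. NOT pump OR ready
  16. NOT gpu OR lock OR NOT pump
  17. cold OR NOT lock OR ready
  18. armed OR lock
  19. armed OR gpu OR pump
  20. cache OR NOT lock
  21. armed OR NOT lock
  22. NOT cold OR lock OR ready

Unsatisfiable — no assignment works.

Case armed = True:
  Clause (NOT armed) is falsified — contradiction.
Case armed = False:
  (armed OR NOT cold) forces cold = False.
  (cold OR NOT pump) forces pump = False.
  (cold OR lock) forces lock = True.
  Clause (armed OR NOT lock) is falsified — contradiction.
Both cases fail, so the formula is unsatisfiable.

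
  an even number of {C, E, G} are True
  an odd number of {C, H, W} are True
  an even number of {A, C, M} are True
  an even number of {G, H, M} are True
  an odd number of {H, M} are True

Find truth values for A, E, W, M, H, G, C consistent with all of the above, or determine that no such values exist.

A: False; E: True; W: False; M: False; H: True; G: True; C: False

{C, E, G}: 2 true → even ✓
{C, H, W}: 1 true → odd ✓
{A, C, M}: 0 true → even ✓
{G, H, M}: 2 true → even ✓
{H, M}: 1 true → odd ✓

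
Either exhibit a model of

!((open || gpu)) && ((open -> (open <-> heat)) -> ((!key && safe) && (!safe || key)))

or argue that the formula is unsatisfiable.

Case open = True: the conjunct !((open || gpu)) becomes !((True || gpu)) = False.
Case open = False: the formula simplifies to !gpu && ((!key && safe) && (!safe || key)).
  key = True: the conjunct !key is False.
  key = False: simplifies to !gpu && (safe && !safe).
    safe = True: the conjunct !safe is False.
    safe = False: the conjunct safe is False.
Both cases fail — unsatisfiable.

Unsatisfiable — no assignment works.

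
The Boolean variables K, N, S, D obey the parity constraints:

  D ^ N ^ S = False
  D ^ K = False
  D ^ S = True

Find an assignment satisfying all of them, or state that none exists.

K: False; N: True; S: True; D: False

D ^ N ^ S = F ^ T ^ T = False ✓
D ^ K = F ^ F = False ✓
D ^ S = F ^ T = True ✓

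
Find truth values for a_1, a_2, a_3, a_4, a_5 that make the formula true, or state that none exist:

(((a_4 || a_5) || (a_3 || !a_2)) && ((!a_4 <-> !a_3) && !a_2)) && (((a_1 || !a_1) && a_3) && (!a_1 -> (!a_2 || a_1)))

a_1: True, a_2: False, a_3: True, a_4: True, a_5: False

  ((a_4 || a_5) || (a_3 || !a_2)) && ((!a_4 <-> !a_3) && !a_2) = True
    (a_4 || a_5) || (a_3 || !a_2) = True
      a_4 || a_5 = True
      a_3 || !a_2 = True
        !a_2 = True
    (!a_4 <-> !a_3) && !a_2 = True
      !a_4 <-> !a_3 = True
        !a_4 = False
        !a_3 = False
      !a_2 = True
  ((a_1 || !a_1) && a_3) && (!a_1 -> (!a_2 || a_1)) = True
    (a_1 || !a_1) && a_3 = True
      a_1 || !a_1 = True
        !a_1 = False
    !a_1 -> (!a_2 || a_1) = True
      !a_1 = False
      !a_2 || a_1 = True
        !a_2 = True
Both conjuncts True, so the formula holds.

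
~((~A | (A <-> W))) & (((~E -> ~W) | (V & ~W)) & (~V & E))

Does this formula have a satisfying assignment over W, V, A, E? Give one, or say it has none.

W = False; V = False; A = True; E = True

  ~((~A | (A <-> W))) = True
    ~A | (A <-> W) = False
      ~A = False
      A <-> W = False
  ((~E -> ~W) | (V & ~W)) & (~V & E) = True
    (~E -> ~W) | (V & ~W) = True
      ~E -> ~W = True
        ~E = False
        ~W = True
      V & ~W = False
        ~W = True
    ~V & E = True
      ~V = True
Both conjuncts True, so the formula holds.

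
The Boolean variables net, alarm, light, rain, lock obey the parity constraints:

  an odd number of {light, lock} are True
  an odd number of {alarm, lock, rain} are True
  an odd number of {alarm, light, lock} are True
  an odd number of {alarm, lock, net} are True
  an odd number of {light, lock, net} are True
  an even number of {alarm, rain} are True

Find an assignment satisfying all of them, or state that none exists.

net = False, alarm = False, light = False, rain = False, lock = True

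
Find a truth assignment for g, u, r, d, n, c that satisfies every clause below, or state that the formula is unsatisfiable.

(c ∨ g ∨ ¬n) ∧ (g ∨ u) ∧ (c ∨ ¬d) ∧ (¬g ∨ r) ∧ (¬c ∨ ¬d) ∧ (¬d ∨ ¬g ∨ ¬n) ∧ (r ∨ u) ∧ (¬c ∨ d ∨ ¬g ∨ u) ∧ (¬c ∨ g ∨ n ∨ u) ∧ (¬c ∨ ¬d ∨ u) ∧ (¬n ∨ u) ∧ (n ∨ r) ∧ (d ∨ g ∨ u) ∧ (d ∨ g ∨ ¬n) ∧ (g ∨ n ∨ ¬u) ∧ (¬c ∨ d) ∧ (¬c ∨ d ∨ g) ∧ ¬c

Unit clause (¬c) forces c = False.
In (c ∨ ¬d) only ¬d is left, so d = False.
Try g = False:
  (c ∨ g ∨ ¬n) forces n = False.
  (g ∨ u) forces u = True.
  clause (g ∨ n ∨ ¬u) is falsified — backtrack.
So g = True.
  then (¬g ∨ r) forces r = True.
Set u = True.
Set n = False.
All clauses satisfied.

g: True; u: True; r: True; d: False; n: False; c: False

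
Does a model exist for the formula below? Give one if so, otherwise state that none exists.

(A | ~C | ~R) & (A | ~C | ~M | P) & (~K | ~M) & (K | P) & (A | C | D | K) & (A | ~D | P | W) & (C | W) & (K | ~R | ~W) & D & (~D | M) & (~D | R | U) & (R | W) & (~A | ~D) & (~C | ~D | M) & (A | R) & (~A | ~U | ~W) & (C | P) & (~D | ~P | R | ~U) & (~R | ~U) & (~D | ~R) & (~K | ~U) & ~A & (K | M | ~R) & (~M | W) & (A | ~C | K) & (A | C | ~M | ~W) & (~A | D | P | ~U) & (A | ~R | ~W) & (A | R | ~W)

Unsatisfiable

Case D = True:
  (~D | M) forces M = True.
  (~K | ~M) forces K = False.
  (K | P) forces P = True.
  (~A | ~D) forces A = False.
  (A | R) forces R = True.
  Clause (~D | ~R) is falsified — contradiction.
Case D = False:
  Clause (D) is falsified — contradiction.
Both cases fail, so the formula is unsatisfiable.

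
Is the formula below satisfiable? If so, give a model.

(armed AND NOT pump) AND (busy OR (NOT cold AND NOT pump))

busy=F, pump=F, armed=T, cold=F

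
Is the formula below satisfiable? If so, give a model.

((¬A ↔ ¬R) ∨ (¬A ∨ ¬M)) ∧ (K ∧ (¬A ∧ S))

A: False, K: True, M: True, R: True, S: True

  (¬A ↔ ¬R) ∨ (¬A ∨ ¬M) = True
    ¬A ↔ ¬R = False
      ¬A = True
      ¬R = False
    ¬A ∨ ¬M = True
      ¬A = True
      ¬M = False
  K ∧ (¬A ∧ S) = True
    ¬A ∧ S = True
      ¬A = True
Both conjuncts True, so the formula holds.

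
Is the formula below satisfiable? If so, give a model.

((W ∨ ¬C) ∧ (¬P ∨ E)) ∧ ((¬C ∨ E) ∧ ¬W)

C = False, E = False, W = False, P = False

  (W ∨ ¬C) ∧ (¬P ∨ E) = True
    W ∨ ¬C = True
      ¬C = True
    ¬P ∨ E = True
      ¬P = True
  (¬C ∨ E) ∧ ¬W = True
    ¬C ∨ E = True
      ¬C = True
    ¬W = True
Both conjuncts True, so the formula holds.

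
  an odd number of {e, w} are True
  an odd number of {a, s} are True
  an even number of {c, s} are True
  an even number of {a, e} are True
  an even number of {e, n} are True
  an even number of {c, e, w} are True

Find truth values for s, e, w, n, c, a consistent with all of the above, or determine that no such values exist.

s: True, e: False, w: True, n: False, c: True, a: False

{e, w}: 1 true → odd ✓
{a, s}: 1 true → odd ✓
{c, s}: 2 true → even ✓
{a, e}: 0 true → even ✓
{e, n}: 0 true → even ✓
{c, e, w}: 2 true → even ✓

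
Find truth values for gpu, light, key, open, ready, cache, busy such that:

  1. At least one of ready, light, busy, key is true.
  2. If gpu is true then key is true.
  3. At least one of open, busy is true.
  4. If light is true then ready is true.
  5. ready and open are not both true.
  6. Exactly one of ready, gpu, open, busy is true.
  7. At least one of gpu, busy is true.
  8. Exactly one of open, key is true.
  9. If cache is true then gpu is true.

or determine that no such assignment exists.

gpu: False, light: False, key: True, open: False, ready: False, cache: False, busy: True

  (1) {ready, light, busy, key}: 2 true — at least one ✓
  (2) gpu=F ⇒ key: vacuous ✓
  (3) {open, busy}: 1 true — at least one ✓
  (4) light=F ⇒ ready: vacuous ✓
  (5) ready=F, open=F — not both ✓
  (6) {ready, gpu, open, busy}: 1 true — exactly one ✓
  (7) {gpu, busy}: 1 true — at least one ✓
  (8) {open, key}: 1 true — exactly one ✓
  (9) cache=F ⇒ gpu: vacuous ✓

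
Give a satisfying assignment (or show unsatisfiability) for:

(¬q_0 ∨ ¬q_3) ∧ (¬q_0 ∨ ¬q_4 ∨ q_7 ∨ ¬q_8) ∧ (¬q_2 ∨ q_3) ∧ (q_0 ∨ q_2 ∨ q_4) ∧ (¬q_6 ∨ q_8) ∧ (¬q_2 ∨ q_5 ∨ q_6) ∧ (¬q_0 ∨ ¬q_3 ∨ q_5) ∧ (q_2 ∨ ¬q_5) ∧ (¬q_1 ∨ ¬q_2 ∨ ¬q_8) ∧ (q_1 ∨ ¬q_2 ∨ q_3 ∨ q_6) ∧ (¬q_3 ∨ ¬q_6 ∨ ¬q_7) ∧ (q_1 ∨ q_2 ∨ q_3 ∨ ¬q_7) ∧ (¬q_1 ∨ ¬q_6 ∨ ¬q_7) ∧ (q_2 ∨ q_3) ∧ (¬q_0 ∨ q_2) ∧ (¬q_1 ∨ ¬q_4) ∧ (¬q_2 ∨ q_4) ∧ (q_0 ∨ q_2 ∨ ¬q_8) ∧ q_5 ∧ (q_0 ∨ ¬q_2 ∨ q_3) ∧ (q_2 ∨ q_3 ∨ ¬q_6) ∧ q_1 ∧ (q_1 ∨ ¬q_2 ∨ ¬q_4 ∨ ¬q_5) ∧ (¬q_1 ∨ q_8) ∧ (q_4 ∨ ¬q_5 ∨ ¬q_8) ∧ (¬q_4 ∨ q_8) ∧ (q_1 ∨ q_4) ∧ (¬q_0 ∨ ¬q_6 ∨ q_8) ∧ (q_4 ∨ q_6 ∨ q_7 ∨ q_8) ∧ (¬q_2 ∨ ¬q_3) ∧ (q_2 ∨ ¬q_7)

Unsatisfiable — no assignment works.

Case q_2 = True:
  (¬q_2 ∨ q_3) forces q_3 = True.
  Clause (¬q_2 ∨ ¬q_3) is falsified — contradiction.
Case q_2 = False:
  (q_2 ∨ ¬q_5) forces q_5 = False.
  Clause (q_5) is falsified — contradiction.
Both cases fail, so the formula is unsatisfiable.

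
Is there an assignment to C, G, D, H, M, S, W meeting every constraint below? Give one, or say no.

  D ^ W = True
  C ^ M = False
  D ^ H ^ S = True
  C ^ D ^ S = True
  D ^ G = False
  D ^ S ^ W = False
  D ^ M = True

Adding constraints 1, 2, 4, 6, 7 mod 2: every variable appears an even number of times on the left, so the left side is 0.
But the right sides sum to 1 (mod 2). 0 ≠ 1 — the system is inconsistent.

Unsatisfiable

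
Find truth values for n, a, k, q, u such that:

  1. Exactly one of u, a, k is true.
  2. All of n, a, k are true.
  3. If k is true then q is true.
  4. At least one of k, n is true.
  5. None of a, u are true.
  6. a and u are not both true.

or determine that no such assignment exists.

UNSATISFIABLE

Case a = True:
  Constraint (5) is violated (a=T) — contradiction.
Case a = False:
  Constraint (2) is violated (a=F) — contradiction.
Both cases fail — unsatisfiable.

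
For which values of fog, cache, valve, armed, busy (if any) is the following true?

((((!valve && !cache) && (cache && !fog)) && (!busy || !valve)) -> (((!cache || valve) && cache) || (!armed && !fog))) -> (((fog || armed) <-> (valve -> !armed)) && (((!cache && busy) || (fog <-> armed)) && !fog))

fog: False, cache: False, valve: False, armed: True, busy: True

  ((((!valve && !cache) && (cache && !fog)) && (!busy || !valve)) -> (((!cache || valve) && cache) || (!armed && !fog))) -> (((fog || armed) <-> (valve -> !armed)) && (((!cache && busy) || (fog <-> armed)) && !fog)) = True
    (((!valve && !cache) && (cache && !fog)) && (!busy || !valve)) -> (((!cache || valve) && cache) || (!armed && !fog)) = True
      ((!valve && !cache) && (cache && !fog)) && (!busy || !valve) = False
        (!valve && !cache) && (cache && !fog) = False
          !valve && !cache = True
            !valve = True
            !cache = True
          cache && !fog = False
            !fog = True
        !busy || !valve = True
          !busy = False
          !valve = True
      ((!cache || valve) && cache) || (!armed && !fog) = False
        (!cache || valve) && cache = False
          !cache || valve = True
            !cache = True
        !armed && !fog = False
          !armed = False
          !fog = True
    ((fog || armed) <-> (valve -> !armed)) && (((!cache && busy) || (fog <-> armed)) && !fog) = True
      (fog || armed) <-> (valve -> !armed) = True
        fog || armed = True
        valve -> !armed = True
          !armed = False
      ((!cache && busy) || (fog <-> armed)) && !fog = True
        (!cache && busy) || (fog <-> armed) = True
          !cache && busy = True
            !cache = True
          fog <-> armed = False
        !fog = True
The formula evaluates to True.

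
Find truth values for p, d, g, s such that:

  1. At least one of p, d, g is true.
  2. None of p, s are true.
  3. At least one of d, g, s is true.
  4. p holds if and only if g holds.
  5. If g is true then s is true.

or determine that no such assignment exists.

p=F, d=T, g=F, s=F

  (1) {p, d, g}: 1 true — at least one ✓
  (2) {p, s}: 0 true — none ✓
  (3) {d, g, s}: 1 true — at least one ✓
  (4) p=F, g=F — same ✓
  (5) g=F ⇒ s: vacuous ✓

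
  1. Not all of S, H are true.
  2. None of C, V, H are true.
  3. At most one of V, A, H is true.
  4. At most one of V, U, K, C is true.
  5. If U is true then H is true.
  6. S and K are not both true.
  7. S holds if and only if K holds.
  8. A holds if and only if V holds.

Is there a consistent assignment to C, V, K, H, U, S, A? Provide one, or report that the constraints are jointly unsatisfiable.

C: False, V: False, K: False, H: False, U: False, S: False, A: False

  (1) {S, H}: 0/2 true — not all ✓
  (2) {C, V, H}: 0 true — none ✓
  (3) {V, A, H}: 0 true — at most one ✓
  (4) {V, U, K, C}: 0 true — at most one ✓
  (5) U=F ⇒ H: vacuous ✓
  (6) S=F, K=F — not both ✓
  (7) S=F, K=F — same ✓
  (8) A=F, V=F — same ✓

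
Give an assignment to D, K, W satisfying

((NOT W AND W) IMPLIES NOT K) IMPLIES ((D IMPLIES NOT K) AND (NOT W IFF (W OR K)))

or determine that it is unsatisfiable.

D: False; K: True; W: False

  ((NOT W AND W) IMPLIES NOT K) IMPLIES ((D IMPLIES NOT K) AND (NOT W IFF (W OR K))) = True
    (NOT W AND W) IMPLIES NOT K = True
      NOT W AND W = False
        NOT W = True
      NOT K = False
    (D IMPLIES NOT K) AND (NOT W IFF (W OR K)) = True
      D IMPLIES NOT K = True
        NOT K = False
      NOT W IFF (W OR K) = True
        NOT W = True
        W OR K = True
The formula evaluates to True.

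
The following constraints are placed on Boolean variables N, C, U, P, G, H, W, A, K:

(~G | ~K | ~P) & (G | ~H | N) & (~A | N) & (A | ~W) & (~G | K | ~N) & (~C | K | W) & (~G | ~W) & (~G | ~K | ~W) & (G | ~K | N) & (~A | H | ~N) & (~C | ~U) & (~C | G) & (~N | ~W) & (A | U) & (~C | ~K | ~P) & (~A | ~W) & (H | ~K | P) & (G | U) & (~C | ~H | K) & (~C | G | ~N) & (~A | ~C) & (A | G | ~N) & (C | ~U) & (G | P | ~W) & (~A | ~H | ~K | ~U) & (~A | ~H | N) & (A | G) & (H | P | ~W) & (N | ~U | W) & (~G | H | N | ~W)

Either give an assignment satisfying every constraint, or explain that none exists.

N = True, C = False, U = False, P = False, G = True, H = True, W = False, A = True, K = True

Try N = False:
  (~A | N) forces A = False.
  (A | ~W) forces W = False.
  (A | U) forces U = True.
  clause (N | ~U | W) is falsified — backtrack.
So N = True.
  then (~N | ~W) forces W = False.
Set C = False.
  then (C | ~U) forces U = False.
  then (A | U) forces A = True.
  then (G | U) forces G = True.
  then (~G | K | ~N) forces K = True.
  then (~A | H | ~N) forces H = True.
  then (~G | ~K | ~P) forces P = False.
All clauses satisfied.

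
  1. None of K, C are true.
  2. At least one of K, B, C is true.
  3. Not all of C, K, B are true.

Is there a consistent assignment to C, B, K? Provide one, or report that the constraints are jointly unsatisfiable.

C = False, B = True, K = False

  (1) {K, C}: 0 true — none ✓
  (2) {K, B, C}: 1 true — at least one ✓
  (3) {C, K, B}: 1/3 true — not all ✓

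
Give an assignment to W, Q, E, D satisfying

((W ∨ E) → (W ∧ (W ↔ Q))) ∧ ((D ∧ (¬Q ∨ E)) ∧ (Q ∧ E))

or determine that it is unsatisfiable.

W = True, Q = True, E = True, D = True

  (W ∨ E) → (W ∧ (W ↔ Q)) = True
    W ∨ E = True
    W ∧ (W ↔ Q) = True
      W ↔ Q = True
  (D ∧ (¬Q ∨ E)) ∧ (Q ∧ E) = True
    D ∧ (¬Q ∨ E) = True
      ¬Q ∨ E = True
        ¬Q = False
    Q ∧ E = True
Both conjuncts True, so the formula holds.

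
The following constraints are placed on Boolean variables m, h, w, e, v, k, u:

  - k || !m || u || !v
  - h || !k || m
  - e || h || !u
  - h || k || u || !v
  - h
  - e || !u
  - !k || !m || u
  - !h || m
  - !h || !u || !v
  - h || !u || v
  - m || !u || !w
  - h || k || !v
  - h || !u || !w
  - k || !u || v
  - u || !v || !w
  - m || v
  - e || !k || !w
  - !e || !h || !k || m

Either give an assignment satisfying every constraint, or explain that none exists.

m=T, h=T, w=T, e=T, v=F, k=T, u=T

Unit clause (h) forces h = True.
In (!h || m) only m is left, so m = True.
Set w = True.
Set e = True.
Try v = True:
  (!h || !u || !v) forces u = False.
  clause (u || !v || !w) is falsified — backtrack.
So v = False.
Set k = True.
  then (!k || !m || u) forces u = True.
All clauses satisfied.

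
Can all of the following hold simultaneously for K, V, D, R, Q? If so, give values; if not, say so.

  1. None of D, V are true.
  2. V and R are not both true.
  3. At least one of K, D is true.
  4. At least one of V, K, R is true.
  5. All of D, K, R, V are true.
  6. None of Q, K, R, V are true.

The formula is unsatisfiable.

Case K = True:
  Constraint (6) is violated (K=T) — contradiction.
Case K = False:
  Constraint (5) is violated (K=F) — contradiction.
Both cases fail — unsatisfiable.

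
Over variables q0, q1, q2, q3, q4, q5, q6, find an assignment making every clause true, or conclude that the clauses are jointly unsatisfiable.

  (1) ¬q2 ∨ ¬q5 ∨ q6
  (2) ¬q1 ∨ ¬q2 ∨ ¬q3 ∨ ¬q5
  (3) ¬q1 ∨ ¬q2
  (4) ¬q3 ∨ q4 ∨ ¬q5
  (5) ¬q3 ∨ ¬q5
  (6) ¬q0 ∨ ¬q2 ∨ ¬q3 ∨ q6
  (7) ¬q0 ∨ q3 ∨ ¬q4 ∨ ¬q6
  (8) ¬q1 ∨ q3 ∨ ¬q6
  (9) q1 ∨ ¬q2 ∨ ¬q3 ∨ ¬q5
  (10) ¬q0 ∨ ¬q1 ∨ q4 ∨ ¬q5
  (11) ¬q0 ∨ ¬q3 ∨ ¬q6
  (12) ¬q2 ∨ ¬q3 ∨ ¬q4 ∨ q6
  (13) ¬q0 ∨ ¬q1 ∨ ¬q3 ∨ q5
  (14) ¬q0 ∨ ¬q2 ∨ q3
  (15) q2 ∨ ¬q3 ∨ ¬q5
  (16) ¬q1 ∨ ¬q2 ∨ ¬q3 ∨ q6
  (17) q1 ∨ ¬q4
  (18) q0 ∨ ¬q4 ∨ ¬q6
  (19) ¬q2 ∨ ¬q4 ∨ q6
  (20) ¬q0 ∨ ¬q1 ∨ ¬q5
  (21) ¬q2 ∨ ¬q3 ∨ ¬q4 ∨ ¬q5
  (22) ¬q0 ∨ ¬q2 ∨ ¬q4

q0: True; q1: True; q2: False; q3: False; q4: False; q5: False; q6: False

Set q0 = True.
Set q1 = True.
  then (¬q1 ∨ ¬q2) forces q2 = False.
  then (¬q0 ∨ ¬q1 ∨ ¬q5) forces q5 = False.
  then (¬q0 ∨ ¬q1 ∨ ¬q3 ∨ q5) forces q3 = False.
  then (¬q1 ∨ q3 ∨ ¬q6) forces q6 = False.
Set q4 = False.
All clauses satisfied.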